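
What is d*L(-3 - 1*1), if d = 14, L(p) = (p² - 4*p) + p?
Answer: 392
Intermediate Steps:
L(p) = p² - 3*p
d*L(-3 - 1*1) = 14*((-3 - 1*1)*(-3 + (-3 - 1*1))) = 14*((-3 - 1)*(-3 + (-3 - 1))) = 14*(-4*(-3 - 4)) = 14*(-4*(-7)) = 14*28 = 392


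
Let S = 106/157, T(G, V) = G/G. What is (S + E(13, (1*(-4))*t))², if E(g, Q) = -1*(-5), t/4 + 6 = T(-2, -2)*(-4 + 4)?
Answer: 793881/24649 ≈ 32.207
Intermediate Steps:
T(G, V) = 1
t = -24 (t = -24 + 4*(1*(-4 + 4)) = -24 + 4*(1*0) = -24 + 4*0 = -24 + 0 = -24)
E(g, Q) = 5
S = 106/157 (S = 106*(1/157) = 106/157 ≈ 0.67516)
(S + E(13, (1*(-4))*t))² = (106/157 + 5)² = (891/157)² = 793881/24649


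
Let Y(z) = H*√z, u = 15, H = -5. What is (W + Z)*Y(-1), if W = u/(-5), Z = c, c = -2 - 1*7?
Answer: 60*I ≈ 60.0*I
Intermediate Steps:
c = -9 (c = -2 - 7 = -9)
Z = -9
W = -3 (W = 15/(-5) = 15*(-⅕) = -3)
Y(z) = -5*√z
(W + Z)*Y(-1) = (-3 - 9)*(-5*I) = -(-60)*I = 60*I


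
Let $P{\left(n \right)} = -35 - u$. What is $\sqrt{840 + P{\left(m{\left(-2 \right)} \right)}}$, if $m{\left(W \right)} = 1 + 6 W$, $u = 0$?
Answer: $\sqrt{805} \approx 28.373$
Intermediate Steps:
$P{\left(n \right)} = -35$ ($P{\left(n \right)} = -35 - 0 = -35 + 0 = -35$)
$\sqrt{840 + P{\left(m{\left(-2 \right)} \right)}} = \sqrt{840 - 35} = \sqrt{805}$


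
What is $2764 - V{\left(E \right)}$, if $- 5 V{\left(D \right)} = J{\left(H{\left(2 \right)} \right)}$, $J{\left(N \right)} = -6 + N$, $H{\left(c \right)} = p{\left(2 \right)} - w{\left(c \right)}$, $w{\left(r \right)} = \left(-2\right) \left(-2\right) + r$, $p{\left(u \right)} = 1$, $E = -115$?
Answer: $\frac{13809}{5} \approx 2761.8$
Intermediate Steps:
$w{\left(r \right)} = 4 + r$
$H{\left(c \right)} = -3 - c$ ($H{\left(c \right)} = 1 - \left(4 + c\right) = -3 - c$)
$V{\left(D \right)} = \frac{11}{5}$ ($V{\left(D \right)} = - \frac{-6 - 5}{5} = \left(- \frac{1}{5}\right) \left(-11\right) = \frac{11}{5}$)
$2764 - V{\left(E \right)} = 2764 - \frac{11}{5} = \frac{13809}{5}$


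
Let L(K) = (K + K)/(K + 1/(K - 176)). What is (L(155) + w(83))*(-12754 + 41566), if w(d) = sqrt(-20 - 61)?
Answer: 93783060/1627 + 259308*I ≈ 57642.0 + 2.5931e+5*I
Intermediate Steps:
L(K) = 2*K/(K + 1/(-176 + K)) (L(K) = (2*K)/(K + 1/(-176 + K)) = 2*K/(K + 1/(-176 + K)))
w(d) = 9*I (w(d) = sqrt(-81) = 9*I)
(L(155) + w(83))*(-12754 + 41566) = (2*155*(-176 + 155)/(1 + 155**2 - 176*155) + 9*I)*(-12754 + 41566) = (2*155*(-21)/(1 + 24025 - 27280) + 9*I)*28812 = (2*155*(-21)/(-3254) + 9*I)*28812 = (2*155*(-1/3254)*(-21) + 9*I)*28812 = (3255/1627 + 9*I)*28812 = 93783060/1627 + 259308*I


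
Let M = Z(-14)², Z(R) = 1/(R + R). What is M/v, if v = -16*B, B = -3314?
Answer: 1/41570816 ≈ 2.4055e-8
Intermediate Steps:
Z(R) = 1/(2*R)
M = 1/784 (M = ((½)/(-14))² = ((½)*(-1/14))² = (-1/28)² = 1/784 ≈ 0.0012755)
v = 53024 (v = -16*(-3314) = 53024)
M/v = (1/784)/53024 = (1/784)*(1/53024) = 1/41570816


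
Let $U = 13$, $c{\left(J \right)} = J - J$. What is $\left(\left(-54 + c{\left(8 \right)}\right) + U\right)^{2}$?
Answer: $1681$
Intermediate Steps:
$c{\left(J \right)} = 0$
$\left(\left(-54 + c{\left(8 \right)}\right) + U\right)^{2} = \left(\left(-54 + 0\right) + 13\right)^{2} = \left(-54 + 13\right)^{2} = \left(-41\right)^{2} = 1681$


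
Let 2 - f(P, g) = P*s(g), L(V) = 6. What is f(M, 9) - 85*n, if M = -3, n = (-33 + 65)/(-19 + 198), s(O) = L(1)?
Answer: 860/179 ≈ 4.8045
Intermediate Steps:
s(O) = 6
n = 32/179 ≈ 0.17877
f(P, g) = 2 - 6*P (f(P, g) = 2 - P*6 = 2 - 6*P)
f(M, 9) - 85*n = (2 - 6*(-3)) - 85*32/179 = (2 + 18) - 2720/179 = 20 - 2720/179 = 860/179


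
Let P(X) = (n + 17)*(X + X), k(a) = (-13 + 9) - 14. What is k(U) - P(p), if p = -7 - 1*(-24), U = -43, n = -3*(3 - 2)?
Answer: -494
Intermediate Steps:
n = -3 (n = -3*1 = -3)
k(a) = -18 (k(a) = -4 - 14 = -18)
p = 17 (p = -7 + 24 = 17)
P(X) = 28*X (P(X) = (-3 + 17)*(X + X) = 14*(2*X) = 28*X)
k(U) - P(p) = -18 - 28*17 = -18 - 1*476 = -18 - 476 = -494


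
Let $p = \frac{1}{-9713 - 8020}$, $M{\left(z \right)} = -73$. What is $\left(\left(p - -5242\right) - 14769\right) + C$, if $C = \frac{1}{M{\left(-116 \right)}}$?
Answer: $- \frac{12332805049}{1294509} \approx -9527.0$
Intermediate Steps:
$p = - \frac{1}{17733}$ ($p = \frac{1}{-17733} = - \frac{1}{17733} \approx -5.6392 \cdot 10^{-5}$)
$C = - \frac{1}{73}$ ($C = \frac{1}{-73} = - \frac{1}{73} \approx -0.013699$)
$\left(\left(p - -5242\right) - 14769\right) + C = \left(\left(- \frac{1}{17733} - -5242\right) - 14769\right) - \frac{1}{73} = \left(\left(- \frac{1}{17733} + 5242\right) - 14769\right) - \frac{1}{73} = \left(\frac{92956385}{17733} - 14769\right) - \frac{1}{73} = - \frac{168942292}{17733} - \frac{1}{73} = - \frac{12332805049}{1294509}$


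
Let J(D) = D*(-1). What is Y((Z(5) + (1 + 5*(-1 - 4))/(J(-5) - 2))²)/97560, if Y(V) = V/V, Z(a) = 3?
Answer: 1/97560 ≈ 1.0250e-5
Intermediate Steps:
J(D) = -D
Y(V) = 1
Y((Z(5) + (1 + 5*(-1 - 4))/(J(-5) - 2))²)/97560 = 1/97560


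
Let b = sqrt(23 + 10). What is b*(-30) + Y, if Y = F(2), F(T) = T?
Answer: 2 - 30*sqrt(33) ≈ -170.34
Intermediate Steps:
Y = 2
b = sqrt(33) ≈ 5.7446
b*(-30) + Y = sqrt(33)*(-30) + 2 = -30*sqrt(33) + 2 = 2 - 30*sqrt(33)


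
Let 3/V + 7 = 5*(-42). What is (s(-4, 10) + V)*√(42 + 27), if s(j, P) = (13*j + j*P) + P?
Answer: -17797*√69/217 ≈ -681.26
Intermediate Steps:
V = -3/217 (V = 3/(-7 + 5*(-42)) = 3/(-7 - 210) = 3/(-217) = 3*(-1/217) = -3/217 ≈ -0.013825)
s(j, P) = P + 13*j + P*j (s(j, P) = (13*j + P*j) + P = P + 13*j + P*j)
(s(-4, 10) + V)*√(42 + 27) = ((10 + 13*(-4) + 10*(-4)) - 3/217)*√(42 + 27) = ((10 - 52 - 40) - 3/217)*√69 = (-82 - 3/217)*√69 = -17797*√69/217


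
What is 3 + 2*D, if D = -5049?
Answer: -10095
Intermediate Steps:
3 + 2*D = 3 + 2*(-5049) = 3 - 10098 = -10095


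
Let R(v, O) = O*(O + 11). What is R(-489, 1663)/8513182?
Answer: 1391931/4256591 ≈ 0.32701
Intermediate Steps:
R(v, O) = O*(11 + O)
R(-489, 1663)/8513182 = (1663*(11 + 1663))/8513182 = (1663*1674)*(1/8513182) = 2783862*(1/8513182) = 1391931/4256591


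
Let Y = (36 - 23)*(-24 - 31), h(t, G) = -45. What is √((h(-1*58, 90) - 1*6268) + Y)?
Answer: 2*I*√1757 ≈ 83.833*I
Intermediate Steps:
Y = -715 (Y = 13*(-55) = -715)
√((h(-1*58, 90) - 1*6268) + Y) = √((-45 - 1*6268) - 715) = √((-45 - 6268) - 715) = √(-6313 - 715) = √(-7028) = 2*I*√1757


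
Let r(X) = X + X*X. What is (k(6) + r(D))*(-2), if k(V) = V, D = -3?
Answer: -24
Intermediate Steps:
r(X) = X + X²
(k(6) + r(D))*(-2) = (6 - 3*(1 - 3))*(-2) = (6 - 3*(-2))*(-2) = (6 + 6)*(-2) = 12*(-2) = -24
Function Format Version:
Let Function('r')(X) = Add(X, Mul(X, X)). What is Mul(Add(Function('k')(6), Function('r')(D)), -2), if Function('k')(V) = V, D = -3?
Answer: -24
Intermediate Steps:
Function('r')(X) = Add(X, Pow(X, 2))
Mul(Add(Function('k')(6), Function('r')(D)), -2) = Mul(Add(6, Mul(-3, Add(1, -3))), -2) = Mul(Add(6, Mul(-3, -2)), -2) = Mul(Add(6, 6), -2) = Mul(12, -2) = -24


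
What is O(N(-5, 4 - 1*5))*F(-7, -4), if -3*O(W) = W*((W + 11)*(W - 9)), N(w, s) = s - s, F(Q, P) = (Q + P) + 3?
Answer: 0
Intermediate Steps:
F(Q, P) = 3 + P + Q (F(Q, P) = (P + Q) + 3 = 3 + P + Q)
N(w, s) = 0
O(W) = -W*(-9 + W)*(11 + W)/3 (O(W) = -W*(W + 11)*(W - 9)/3 = -W*(11 + W)*(-9 + W)/3 = -W*(-9 + W)*(11 + W)/3)
O(N(-5, 4 - 1*5))*F(-7, -4) = ((1/3)*0*(99 - 1*0**2 - 2*0))*(3 - 4 - 7) = ((1/3)*0*(99 - 1*0 + 0))*(-8) = ((1/3)*0*(99 + 0 + 0))*(-8) = ((1/3)*0*99)*(-8) = 0*(-8) = 0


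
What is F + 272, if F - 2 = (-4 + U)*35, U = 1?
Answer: 169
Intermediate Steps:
F = -103 (F = 2 + (-4 + 1)*35 = 2 - 3*35 = 2 - 105 = -103)
F + 272 = -103 + 272 = 169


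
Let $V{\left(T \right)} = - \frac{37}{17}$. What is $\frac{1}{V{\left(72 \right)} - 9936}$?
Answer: $- \frac{17}{168949} \approx -0.00010062$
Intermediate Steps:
$V{\left(T \right)} = - \frac{37}{17}$ ($V{\left(T \right)} = \left(-37\right) \frac{1}{17} = - \frac{37}{17}$)
$\frac{1}{V{\left(72 \right)} - 9936} = \frac{1}{- \frac{37}{17} - 9936} = \frac{1}{- \frac{168949}{17}} = - \frac{17}{168949}$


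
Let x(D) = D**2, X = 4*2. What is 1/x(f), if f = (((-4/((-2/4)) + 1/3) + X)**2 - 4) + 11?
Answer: 81/6071296 ≈ 1.3341e-5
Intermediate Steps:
X = 8
f = 2464/9 (f = (((-4/((-2/4)) + 1/3) + 8)**2 - 4) + 11 = (((-4/((-2*1/4)) + 1*(1/3)) + 8)**2 - 4) + 11 = (((-4/(-1/2) + 1/3) + 8)**2 - 4) + 11 = (((-4*(-2) + 1/3) + 8)**2 - 4) + 11 = (((8 + 1/3) + 8)**2 - 4) + 11 = ((25/3 + 8)**2 - 4) + 11 = ((49/3)**2 - 4) + 11 = (2401/9 - 4) + 11 = 2365/9 + 11 = 2464/9 ≈ 273.78)
1/x(f) = 1/((2464/9)**2) = 1/(6071296/81) = 81/6071296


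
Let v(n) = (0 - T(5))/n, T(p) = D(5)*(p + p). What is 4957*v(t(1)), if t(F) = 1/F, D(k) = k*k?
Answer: -1239250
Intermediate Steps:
D(k) = k**2
T(p) = 50*p (T(p) = 5**2*(p + p) = 25*(2*p) = 50*p)
t(F) = 1/F
v(n) = -250/n (v(n) = (0 - 50*5)/n = (0 - 1*250)/n = (0 - 250)/n = -250/n)
4957*v(t(1)) = 4957*(-250/(1/1)) = 4957*(-250/1) = 4957*(-250*1) = 4957*(-250) = -1239250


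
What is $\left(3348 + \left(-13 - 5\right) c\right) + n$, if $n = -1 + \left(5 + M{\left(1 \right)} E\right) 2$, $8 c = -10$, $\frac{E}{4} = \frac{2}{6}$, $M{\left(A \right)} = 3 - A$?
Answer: $\frac{20309}{6} \approx 3384.8$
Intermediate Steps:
$E = \frac{4}{3}$ ($E = 4 \cdot \frac{2}{6} = 4 \cdot 2 \cdot \frac{1}{6} = 4 \cdot \frac{1}{3} = \frac{4}{3} \approx 1.3333$)
$c = - \frac{5}{4}$ ($c = \frac{1}{8} \left(-10\right) = - \frac{5}{4} \approx -1.25$)
$n = \frac{43}{3}$ ($n = -1 + \left(5 + \left(3 - 1\right) \frac{4}{3}\right) 2 = -1 + \left(5 + 2 \cdot \frac{4}{3}\right) 2 = -1 + \left(5 + \frac{8}{3}\right) 2 = -1 + \frac{23}{3} \cdot 2 = -1 + \frac{46}{3} = \frac{43}{3} \approx 14.333$)
$\left(3348 + \left(-13 - 5\right) c\right) + n = \left(3348 + \left(-13 - 5\right) \left(- \frac{5}{4}\right)\right) + \frac{43}{3} = \left(3348 - - \frac{45}{2}\right) + \frac{43}{3} = \left(3348 + \frac{45}{2}\right) + \frac{43}{3} = \frac{6741}{2} + \frac{43}{3} = \frac{20309}{6}$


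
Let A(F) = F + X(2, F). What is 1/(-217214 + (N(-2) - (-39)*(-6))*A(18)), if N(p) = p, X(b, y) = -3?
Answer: -1/220754 ≈ -4.5299e-6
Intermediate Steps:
A(F) = -3 + F (A(F) = F - 3 = -3 + F)
1/(-217214 + (N(-2) - (-39)*(-6))*A(18)) = 1/(-217214 + (-2 - (-39)*(-6))*(-3 + 18)) = 1/(-217214 + (-2 - 1*234)*15) = 1/(-217214 + (-2 - 234)*15) = 1/(-217214 - 236*15) = 1/(-217214 - 3540) = 1/(-220754) = -1/220754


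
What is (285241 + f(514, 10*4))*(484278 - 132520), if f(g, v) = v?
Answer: 100349873998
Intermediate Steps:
(285241 + f(514, 10*4))*(484278 - 132520) = (285241 + 10*4)*(484278 - 132520) = (285241 + 40)*351758 = 285281*351758 = 100349873998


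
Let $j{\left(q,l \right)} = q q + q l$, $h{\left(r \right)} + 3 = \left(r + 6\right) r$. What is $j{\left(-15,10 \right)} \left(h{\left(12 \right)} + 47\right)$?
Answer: $19500$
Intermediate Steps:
$h{\left(r \right)} = -3 + r \left(6 + r\right)$ ($h{\left(r \right)} = -3 + \left(r + 6\right) r = -3 + \left(6 + r\right) r = -3 + r \left(6 + r\right)$)
$j{\left(q,l \right)} = q^{2} + l q$
$j{\left(-15,10 \right)} \left(h{\left(12 \right)} + 47\right) = - 15 \left(10 - 15\right) \left(\left(-3 + 12^{2} + 6 \cdot 12\right) + 47\right) = \left(-15\right) \left(-5\right) \left(\left(-3 + 144 + 72\right) + 47\right) = 75 \left(213 + 47\right) = 75 \cdot 260 = 19500$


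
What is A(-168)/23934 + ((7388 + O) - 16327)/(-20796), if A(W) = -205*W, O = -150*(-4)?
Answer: 152633311/82955244 ≈ 1.8399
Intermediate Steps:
O = 600
A(-168)/23934 + ((7388 + O) - 16327)/(-20796) = -205*(-168)/23934 + ((7388 + 600) - 16327)/(-20796) = 34440*(1/23934) + (7988 - 16327)*(-1/20796) = 5740/3989 - 8339*(-1/20796) = 5740/3989 + 8339/20796 = 152633311/82955244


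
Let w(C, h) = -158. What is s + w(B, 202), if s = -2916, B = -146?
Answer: -3074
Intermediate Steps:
s + w(B, 202) = -2916 - 158 = -3074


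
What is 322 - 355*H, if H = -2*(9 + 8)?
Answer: 12392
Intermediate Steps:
H = -34 (H = -2*17 = -34)
322 - 355*H = 322 - 355*(-34) = 322 + 12070 = 12392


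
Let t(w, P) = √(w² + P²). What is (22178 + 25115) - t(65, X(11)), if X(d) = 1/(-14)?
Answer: 47293 - √828101/14 ≈ 47228.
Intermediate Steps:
X(d) = -1/14
t(w, P) = √(P² + w²)
(22178 + 25115) - t(65, X(11)) = (22178 + 25115) - √((-1/14)² + 65²) = 47293 - √(1/196 + 4225) = 47293 - √(828101/196) = 47293 - √828101/14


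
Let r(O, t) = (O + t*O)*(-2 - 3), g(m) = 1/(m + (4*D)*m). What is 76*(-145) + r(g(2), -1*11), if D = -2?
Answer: -77165/7 ≈ -11024.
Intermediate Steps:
g(m) = -1/(7*m) (g(m) = 1/(m + (4*(-2))*m) = 1/(m - 8*m) = 1/(-7*m) = -1/(7*m))
r(O, t) = -5*O - 5*O*t (r(O, t) = (O + O*t)*(-5) = -5*O - 5*O*t)
76*(-145) + r(g(2), -1*11) = 76*(-145) - 5*(-⅐/2)*(1 - 1*11) = -11020 - 5*(-⅐*½)*(1 - 11) = -11020 - 5*(-1/14)*(-10) = -11020 - 25/7 = -77165/7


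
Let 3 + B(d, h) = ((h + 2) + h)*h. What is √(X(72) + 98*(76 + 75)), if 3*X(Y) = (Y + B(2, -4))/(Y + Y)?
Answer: √2130943/12 ≈ 121.65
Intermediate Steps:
B(d, h) = -3 + h*(2 + 2*h) (B(d, h) = -3 + ((h + 2) + h)*h = -3 + ((2 + h) + h)*h = -3 + (2 + 2*h)*h = -3 + h*(2 + 2*h))
X(Y) = (21 + Y)/(6*Y) (X(Y) = ((Y + (-3 + 2*(-4) + 2*(-4)²))/(Y + Y))/3 = ((Y + (-3 - 8 + 2*16))/((2*Y)))/3 = ((Y + (-3 - 8 + 32))*(1/(2*Y)))/3 = ((Y + 21)*(1/(2*Y)))/3 = ((21 + Y)*(1/(2*Y)))/3 = ((21 + Y)/(2*Y))/3 = (21 + Y)/(6*Y))
√(X(72) + 98*(76 + 75)) = √((⅙)*(21 + 72)/72 + 98*(76 + 75)) = √((⅙)*(1/72)*93 + 98*151) = √(31/144 + 14798) = √(2130943/144) = √2130943/12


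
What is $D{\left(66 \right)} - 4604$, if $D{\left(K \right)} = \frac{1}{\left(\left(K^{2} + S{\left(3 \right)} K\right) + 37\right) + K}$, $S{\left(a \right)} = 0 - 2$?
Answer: $- \frac{19921507}{4327} \approx -4604.0$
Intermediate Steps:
$S{\left(a \right)} = -2$ ($S{\left(a \right)} = 0 - 2 = -2$)
$D{\left(K \right)} = \frac{1}{37 + K^{2} - K}$ ($D{\left(K \right)} = \frac{1}{\left(\left(K^{2} - 2 K\right) + 37\right) + K} = \frac{1}{\left(37 + K^{2} - 2 K\right) + K} = \frac{1}{37 + K^{2} - K}$)
$D{\left(66 \right)} - 4604 = \frac{1}{37 + 66^{2} - 66} - 4604 = \frac{1}{37 + 4356 - 66} - 4604 = \frac{1}{4327} - 4604 = - \frac{19921507}{4327}$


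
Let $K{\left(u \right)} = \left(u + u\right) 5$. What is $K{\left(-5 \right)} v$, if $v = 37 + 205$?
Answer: $-12100$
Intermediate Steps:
$K{\left(u \right)} = 10 u$ ($K{\left(u \right)} = 2 u 5 = 10 u$)
$v = 242$
$K{\left(-5 \right)} v = 10 \left(-5\right) 242 = \left(-50\right) 242 = -12100$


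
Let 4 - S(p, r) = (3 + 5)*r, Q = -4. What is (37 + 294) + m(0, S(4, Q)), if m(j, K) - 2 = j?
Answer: 333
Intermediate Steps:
S(p, r) = 4 - 8*r (S(p, r) = 4 - (3 + 5)*r = 4 - 8*r)
m(j, K) = 2 + j
(37 + 294) + m(0, S(4, Q)) = (37 + 294) + (2 + 0) = 331 + 2 = 333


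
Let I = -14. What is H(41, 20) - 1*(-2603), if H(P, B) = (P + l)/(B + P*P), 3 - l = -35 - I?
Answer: 4427768/1701 ≈ 2603.0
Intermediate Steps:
l = 24 (l = 3 - (-35 - 1*(-14)) = 3 - (-35 + 14) = 3 - 1*(-21) = 3 + 21 = 24)
H(P, B) = (24 + P)/(B + P²) (H(P, B) = (P + 24)/(B + P*P) = (24 + P)/(B + P²))
H(41, 20) - 1*(-2603) = (24 + 41)/(20 + 41²) - 1*(-2603) = 65/(20 + 1681) + 2603 = 65/1701 + 2603 = 4427768/1701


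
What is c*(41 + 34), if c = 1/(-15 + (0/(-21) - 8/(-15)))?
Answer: -1125/217 ≈ -5.1843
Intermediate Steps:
c = -15/217 (c = 1/(-15 + (0*(-1/21) - 8*(-1/15))) = 1/(-15 + (0 + 8/15)) = 1/(-15 + 8/15) = 1/(-217/15) = -15/217 ≈ -0.069124)
c*(41 + 34) = -15*(41 + 34)/217 = -15/217*75 = -1125/217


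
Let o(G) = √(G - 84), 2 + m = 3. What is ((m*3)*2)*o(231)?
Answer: 42*√3 ≈ 72.746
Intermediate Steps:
m = 1 (m = -2 + 3 = 1)
o(G) = √(-84 + G)
((m*3)*2)*o(231) = ((1*3)*2)*√(-84 + 231) = (3*2)*√147 = 6*(7*√3) = 42*√3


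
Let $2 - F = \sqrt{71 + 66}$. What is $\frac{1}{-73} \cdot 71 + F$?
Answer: $\frac{75}{73} - \sqrt{137} \approx -10.677$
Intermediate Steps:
$F = 2 - \sqrt{137}$ ($F = 2 - \sqrt{71 + 66} = 2 - \sqrt{137} \approx -9.7047$)
$\frac{1}{-73} \cdot 71 + F = \frac{1}{-73} \cdot 71 + \left(2 - \sqrt{137}\right) = \left(- \frac{1}{73}\right) 71 + \left(2 - \sqrt{137}\right) = - \frac{71}{73} + \left(2 - \sqrt{137}\right) = \frac{75}{73} - \sqrt{137}$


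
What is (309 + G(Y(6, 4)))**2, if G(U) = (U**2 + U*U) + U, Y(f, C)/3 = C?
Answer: 370881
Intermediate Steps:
Y(f, C) = 3*C
G(U) = U + 2*U**2 (G(U) = (U**2 + U**2) + U = 2*U**2 + U = U + 2*U**2)
(309 + G(Y(6, 4)))**2 = (309 + (3*4)*(1 + 2*(3*4)))**2 = (309 + 12*(1 + 2*12))**2 = (309 + 12*(1 + 24))**2 = (309 + 12*25)**2 = (309 + 300)**2 = 609**2 = 370881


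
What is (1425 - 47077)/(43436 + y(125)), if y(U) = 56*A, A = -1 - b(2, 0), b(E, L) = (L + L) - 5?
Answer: -11413/10915 ≈ -1.0456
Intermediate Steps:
b(E, L) = -5 + 2*L (b(E, L) = 2*L - 5 = -5 + 2*L)
A = 4 (A = -1 - (-5 + 2*0) = -1 - (-5 + 0) = -1 - 1*(-5) = -1 + 5 = 4)
y(U) = 224 (y(U) = 56*4 = 224)
(1425 - 47077)/(43436 + y(125)) = (1425 - 47077)/(43436 + 224) = -45652/43660 = -45652*1/43660 = -11413/10915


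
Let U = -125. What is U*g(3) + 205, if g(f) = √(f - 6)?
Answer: 205 - 125*I*√3 ≈ 205.0 - 216.51*I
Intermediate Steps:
g(f) = √(-6 + f)
U*g(3) + 205 = -125*√(-6 + 3) + 205 = -125*I*√3 + 205 = 205 - 125*I*√3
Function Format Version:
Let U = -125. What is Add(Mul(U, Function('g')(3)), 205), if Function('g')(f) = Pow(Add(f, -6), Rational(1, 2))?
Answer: Add(205, Mul(-125, I, Pow(3, Rational(1, 2)))) ≈ Add(205.00, Mul(-216.51, I))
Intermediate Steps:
Function('g')(f) = Pow(Add(-6, f), Rational(1, 2))
Add(Mul(U, Function('g')(3)), 205) = Add(Mul(-125, Pow(Add(-6, 3), Rational(1, 2))), 205) = Add(Mul(-125, Pow(-3, Rational(1, 2))), 205) = Add(Mul(-125, Mul(I, Pow(3, Rational(1, 2)))), 205) = Add(Mul(-125, I, Pow(3, Rational(1, 2))), 205) = Add(205, Mul(-125, I, Pow(3, Rational(1, 2))))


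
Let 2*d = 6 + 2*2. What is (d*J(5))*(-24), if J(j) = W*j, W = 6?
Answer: -3600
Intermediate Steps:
J(j) = 6*j
d = 5 (d = (6 + 2*2)/2 = (6 + 4)/2 = (½)*10 = 5)
(d*J(5))*(-24) = (5*(6*5))*(-24) = (5*30)*(-24) = 150*(-24) = -3600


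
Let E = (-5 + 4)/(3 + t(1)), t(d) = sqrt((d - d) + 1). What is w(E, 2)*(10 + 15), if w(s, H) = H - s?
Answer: 225/4 ≈ 56.250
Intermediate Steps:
t(d) = 1 (t(d) = sqrt(0 + 1) = sqrt(1) = 1)
E = -1/4 (E = (-5 + 4)/(3 + 1) = -1/4 ≈ -0.25000)
w(E, 2)*(10 + 15) = (2 - 1*(-1/4))*(10 + 15) = (2 + 1/4)*25 = (9/4)*25 = 225/4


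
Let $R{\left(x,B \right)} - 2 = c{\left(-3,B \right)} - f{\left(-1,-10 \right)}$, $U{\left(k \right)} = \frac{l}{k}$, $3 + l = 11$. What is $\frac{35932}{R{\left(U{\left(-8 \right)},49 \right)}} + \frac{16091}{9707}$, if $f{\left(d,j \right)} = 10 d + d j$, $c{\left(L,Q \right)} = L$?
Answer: $- \frac{348775833}{9707} \approx -35930.0$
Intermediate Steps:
$l = 8$ ($l = -3 + 11 = 8$)
$U{\left(k \right)} = \frac{8}{k}$
$R{\left(x,B \right)} = -1$ ($R{\left(x,B \right)} = 2 - \left(3 - \left(10 - 10\right)\right) = 2 - \left(3 - 0\right) = 2 - 3 = -1$)
$\frac{35932}{R{\left(U{\left(-8 \right)},49 \right)}} + \frac{16091}{9707} = \frac{35932}{-1} + \frac{16091}{9707} = 35932 \left(-1\right) + 16091 \cdot \frac{1}{9707} = -35932 + \frac{16091}{9707} = - \frac{348775833}{9707}$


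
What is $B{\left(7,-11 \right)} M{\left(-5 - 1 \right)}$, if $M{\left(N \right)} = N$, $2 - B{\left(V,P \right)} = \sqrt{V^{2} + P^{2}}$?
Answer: $-12 + 6 \sqrt{170} \approx 66.23$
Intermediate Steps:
$B{\left(V,P \right)} = 2 - \sqrt{P^{2} + V^{2}}$ ($B{\left(V,P \right)} = 2 - \sqrt{V^{2} + P^{2}} = 2 - \sqrt{P^{2} + V^{2}}$)
$B{\left(7,-11 \right)} M{\left(-5 - 1 \right)} = \left(2 - \sqrt{\left(-11\right)^{2} + 7^{2}}\right) \left(-5 - 1\right) = \left(2 - \sqrt{121 + 49}\right) \left(-6\right) = \left(2 - \sqrt{170}\right) \left(-6\right) = -12 + 6 \sqrt{170}$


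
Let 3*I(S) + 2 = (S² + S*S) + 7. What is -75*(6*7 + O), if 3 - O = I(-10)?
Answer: 1750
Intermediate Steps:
I(S) = 5/3 + 2*S²/3 (I(S) = -⅔ + ((S² + S*S) + 7)/3 = -⅔ + ((S² + S²) + 7)/3 = -⅔ + (2*S² + 7)/3 = -⅔ + (7 + 2*S²)/3 = -⅔ + (7/3 + 2*S²/3) = 5/3 + 2*S²/3)
O = -196/3 (O = 3 - (5/3 + (⅔)*(-10)²) = 3 - (5/3 + (⅔)*100) = 3 - (5/3 + 200/3) = 3 - 1*205/3 = 3 - 205/3 = -196/3 ≈ -65.333)
-75*(6*7 + O) = -75*(6*7 - 196/3) = -75*(42 - 196/3) = -75*(-70/3) = 1750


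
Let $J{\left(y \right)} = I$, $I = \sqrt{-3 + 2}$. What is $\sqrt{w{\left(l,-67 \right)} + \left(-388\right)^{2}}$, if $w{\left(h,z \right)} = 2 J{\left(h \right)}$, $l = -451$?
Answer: $\sqrt{150544 + 2 i} \approx 388.0 + 0.003 i$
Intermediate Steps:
$I = i$ ($I = \sqrt{-1} = i \approx 1.0 i$)
$J{\left(y \right)} = i$
$w{\left(h,z \right)} = 2 i$
$\sqrt{w{\left(l,-67 \right)} + \left(-388\right)^{2}} = \sqrt{2 i + \left(-388\right)^{2}} = \sqrt{2 i + 150544} = \sqrt{150544 + 2 i}$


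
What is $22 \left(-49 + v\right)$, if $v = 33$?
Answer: $-352$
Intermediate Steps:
$22 \left(-49 + v\right) = 22 \left(-49 + 33\right) = 22 \left(-16\right) = -352$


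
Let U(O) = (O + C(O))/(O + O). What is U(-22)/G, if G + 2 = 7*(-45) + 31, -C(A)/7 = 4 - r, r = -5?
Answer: -85/12584 ≈ -0.0067546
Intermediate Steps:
C(A) = -63 (C(A) = -7*(4 - 1*(-5)) = -7*(4 + 5) = -7*9 = -63)
U(O) = (-63 + O)/(2*O) (U(O) = (O - 63)/(O + O) = (-63 + O)/((2*O)) = (-63 + O)*(1/(2*O)) = (-63 + O)/(2*O))
G = -286 (G = -2 + (7*(-45) + 31) = -2 + (-315 + 31) = -2 - 284 = -286)
U(-22)/G = ((1/2)*(-63 - 22)/(-22))/(-286) = ((1/2)*(-1/22)*(-85))*(-1/286) = (85/44)*(-1/286) = -85/12584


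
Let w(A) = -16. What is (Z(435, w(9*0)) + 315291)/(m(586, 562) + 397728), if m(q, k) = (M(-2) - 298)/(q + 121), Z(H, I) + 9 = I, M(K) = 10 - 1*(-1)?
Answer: 4548838/5738641 ≈ 0.79267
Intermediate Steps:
M(K) = 11 (M(K) = 10 + 1 = 11)
Z(H, I) = -9 + I
m(q, k) = -287/(121 + q) (m(q, k) = (11 - 298)/(q + 121) = -287/(121 + q))
(Z(435, w(9*0)) + 315291)/(m(586, 562) + 397728) = ((-9 - 16) + 315291)/(-287/(121 + 586) + 397728) = (-25 + 315291)/(-287/707 + 397728) = 315266/(-287*1/707 + 397728) = 315266/(-41/101 + 397728) = 315266/(40170487/101) = 315266*(101/40170487) = 4548838/5738641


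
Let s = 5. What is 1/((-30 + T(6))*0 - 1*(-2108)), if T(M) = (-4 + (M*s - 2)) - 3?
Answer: 1/2108 ≈ 0.00047438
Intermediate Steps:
T(M) = -9 + 5*M (T(M) = (-4 + (M*5 - 2)) - 3 = (-4 + (5*M - 2)) - 3 = (-4 + (-2 + 5*M)) - 3 = (-6 + 5*M) - 3 = -9 + 5*M)
1/((-30 + T(6))*0 - 1*(-2108)) = 1/((-30 + (-9 + 5*6))*0 - 1*(-2108)) = 1/((-30 + (-9 + 30))*0 + 2108) = 1/((-30 + 21)*0 + 2108) = 1/(-9*0 + 2108) = 1/(0 + 2108) = 1/2108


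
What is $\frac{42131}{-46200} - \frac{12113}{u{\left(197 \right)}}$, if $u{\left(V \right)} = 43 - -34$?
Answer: $- \frac{7309931}{46200} \approx -158.22$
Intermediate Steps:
$u{\left(V \right)} = 77$ ($u{\left(V \right)} = 43 + 34 = 77$)
$\frac{42131}{-46200} - \frac{12113}{u{\left(197 \right)}} = \frac{42131}{-46200} - \frac{12113}{77} = 42131 \left(- \frac{1}{46200}\right) - \frac{12113}{77} = - \frac{42131}{46200} - \frac{12113}{77} = - \frac{7309931}{46200}$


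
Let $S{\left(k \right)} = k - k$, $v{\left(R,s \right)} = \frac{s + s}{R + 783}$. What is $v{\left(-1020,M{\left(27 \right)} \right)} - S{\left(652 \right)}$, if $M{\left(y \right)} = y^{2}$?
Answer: $- \frac{486}{79} \approx -6.1519$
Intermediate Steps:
$v{\left(R,s \right)} = \frac{2 s}{783 + R}$
$S{\left(k \right)} = 0$
$v{\left(-1020,M{\left(27 \right)} \right)} - S{\left(652 \right)} = \frac{2 \cdot 27^{2}}{783 - 1020} - 0 = 2 \cdot 729 \frac{1}{-237} + 0 = 2 \cdot 729 \left(- \frac{1}{237}\right) + 0 = - \frac{486}{79} + 0 = - \frac{486}{79}$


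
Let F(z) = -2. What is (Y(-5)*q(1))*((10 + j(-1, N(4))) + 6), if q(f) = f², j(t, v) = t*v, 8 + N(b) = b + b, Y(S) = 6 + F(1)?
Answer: 64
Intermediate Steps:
Y(S) = 4 (Y(S) = 6 - 2 = 4)
N(b) = -8 + 2*b (N(b) = -8 + (b + b) = -8 + 2*b)
(Y(-5)*q(1))*((10 + j(-1, N(4))) + 6) = (4*1²)*((10 - (-8 + 2*4)) + 6) = (4*1)*((10 - (-8 + 8)) + 6) = 4*((10 - 1*0) + 6) = 4*((10 + 0) + 6) = 4*(10 + 6) = 4*16 = 64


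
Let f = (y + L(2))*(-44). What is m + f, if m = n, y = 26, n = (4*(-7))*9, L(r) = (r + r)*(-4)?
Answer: -692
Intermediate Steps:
L(r) = -8*r (L(r) = (2*r)*(-4) = -8*r)
n = -252 (n = -28*9 = -252)
m = -252
f = -440 (f = (26 - 8*2)*(-44) = (26 - 16)*(-44) = 10*(-44) = -440)
m + f = -252 - 440 = -692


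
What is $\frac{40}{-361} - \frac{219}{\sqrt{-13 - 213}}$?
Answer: $- \frac{40}{361} + \frac{219 i \sqrt{226}}{226} \approx -0.1108 + 14.568 i$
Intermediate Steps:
$\frac{40}{-361} - \frac{219}{\sqrt{-13 - 213}} = 40 \left(- \frac{1}{361}\right) - \frac{219}{\sqrt{-226}} = - \frac{40}{361} - \frac{219}{i \sqrt{226}} = - \frac{40}{361} - 219 \left(- \frac{i \sqrt{226}}{226}\right) = - \frac{40}{361} + \frac{219 i \sqrt{226}}{226}$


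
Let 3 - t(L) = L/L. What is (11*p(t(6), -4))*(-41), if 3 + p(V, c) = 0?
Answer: 1353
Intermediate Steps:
t(L) = 2 (t(L) = 3 - L/L = 3 - 1*1 = 3 - 1 = 2)
p(V, c) = -3 (p(V, c) = -3 + 0 = -3)
(11*p(t(6), -4))*(-41) = (11*(-3))*(-41) = -33*(-41) = 1353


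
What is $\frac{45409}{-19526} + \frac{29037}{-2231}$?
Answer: $- \frac{51406457}{3350962} \approx -15.341$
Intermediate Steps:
$\frac{45409}{-19526} + \frac{29037}{-2231} = 45409 \left(- \frac{1}{19526}\right) + 29037 \left(- \frac{1}{2231}\right) = - \frac{3493}{1502} - \frac{29037}{2231} = - \frac{51406457}{3350962}$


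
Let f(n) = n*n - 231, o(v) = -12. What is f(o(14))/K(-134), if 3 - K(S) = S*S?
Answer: 87/17953 ≈ 0.0048460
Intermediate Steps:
K(S) = 3 - S² (K(S) = 3 - S*S = 3 - S²)
f(n) = -231 + n² (f(n) = n² - 231 = -231 + n²)
f(o(14))/K(-134) = (-231 + (-12)²)/(3 - 1*(-134)²) = (-231 + 144)/(3 - 1*17956) = -87/(3 - 17956) = -87/(-17953) = -87*(-1/17953) = 87/17953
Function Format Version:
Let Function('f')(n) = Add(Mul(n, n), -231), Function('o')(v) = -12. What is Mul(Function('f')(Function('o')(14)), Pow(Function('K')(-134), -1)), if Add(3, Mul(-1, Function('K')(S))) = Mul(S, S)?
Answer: Rational(87, 17953) ≈ 0.0048460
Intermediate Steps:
Function('K')(S) = Add(3, Mul(-1, Pow(S, 2))) (Function('K')(S) = Add(3, Mul(-1, Mul(S, S))) = Add(3, Mul(-1, Pow(S, 2))))
Function('f')(n) = Add(-231, Pow(n, 2)) (Function('f')(n) = Add(Pow(n, 2), -231) = Add(-231, Pow(n, 2)))
Mul(Function('f')(Function('o')(14)), Pow(Function('K')(-134), -1)) = Mul(Add(-231, Pow(-12, 2)), Pow(Add(3, Mul(-1, Pow(-134, 2))), -1)) = Mul(Add(-231, 144), Pow(Add(3, Mul(-1, 17956)), -1)) = Mul(-87, Pow(Add(3, -17956), -1)) = Mul(-87, Pow(-17953, -1)) = Mul(-87, Rational(-1, 17953)) = Rational(87, 17953)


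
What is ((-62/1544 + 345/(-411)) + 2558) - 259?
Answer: 243058409/105764 ≈ 2298.1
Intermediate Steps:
((-62/1544 + 345/(-411)) + 2558) - 259 = ((-62*1/1544 + 345*(-1/411)) + 2558) - 259 = ((-31/772 - 115/137) + 2558) - 259 = (-93027/105764 + 2558) - 259 = 270451285/105764 - 259 = 243058409/105764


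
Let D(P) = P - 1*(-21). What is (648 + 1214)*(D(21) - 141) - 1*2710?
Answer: -187048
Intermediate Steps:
D(P) = 21 + P (D(P) = P + 21 = 21 + P)
(648 + 1214)*(D(21) - 141) - 1*2710 = (648 + 1214)*((21 + 21) - 141) - 1*2710 = 1862*(42 - 141) - 2710 = 1862*(-99) - 2710 = -184338 - 2710 = -187048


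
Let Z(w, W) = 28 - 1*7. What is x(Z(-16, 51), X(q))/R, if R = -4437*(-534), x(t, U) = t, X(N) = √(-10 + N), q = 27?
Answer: 7/789786 ≈ 8.8632e-6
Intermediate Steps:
Z(w, W) = 21 (Z(w, W) = 28 - 7 = 21)
R = 2369358
x(Z(-16, 51), X(q))/R = 21/2369358 = 21*(1/2369358) = 7/789786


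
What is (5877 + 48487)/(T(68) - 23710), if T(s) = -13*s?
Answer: -27182/12297 ≈ -2.2105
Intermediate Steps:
(5877 + 48487)/(T(68) - 23710) = (5877 + 48487)/(-13*68 - 23710) = 54364/(-884 - 23710) = 54364/(-24594) = 54364*(-1/24594) = -27182/12297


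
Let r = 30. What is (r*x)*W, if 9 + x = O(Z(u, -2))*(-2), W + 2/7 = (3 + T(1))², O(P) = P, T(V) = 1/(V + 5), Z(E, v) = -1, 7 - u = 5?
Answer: -12275/6 ≈ -2045.8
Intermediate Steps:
u = 2 (u = 7 - 1*5 = 7 - 5 = 2)
T(V) = 1/(5 + V)
W = 2455/252 (W = -2/7 + (3 + 1/(5 + 1))² = -2/7 + (3 + 1/6)² = -2/7 + (3 + ⅙)² = -2/7 + (19/6)² = -2/7 + 361/36 = 2455/252 ≈ 9.7421)
x = -7 (x = -9 - 1*(-2) = -9 + 2 = -7)
(r*x)*W = (30*(-7))*(2455/252) = -210*2455/252 = -12275/6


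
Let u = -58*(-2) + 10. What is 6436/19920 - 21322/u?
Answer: -2523353/14940 ≈ -168.90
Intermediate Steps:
u = 126 (u = 116 + 10 = 126)
6436/19920 - 21322/u = 6436/19920 - 21322/126 = 6436*(1/19920) - 21322*1/126 = 1609/4980 - 1523/9 = -2523353/14940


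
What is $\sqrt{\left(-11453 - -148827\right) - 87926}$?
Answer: $2 \sqrt{12362} \approx 222.37$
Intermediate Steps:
$\sqrt{\left(-11453 - -148827\right) - 87926} = \sqrt{\left(-11453 + 148827\right) - 87926} = \sqrt{137374 - 87926} = \sqrt{49448} = 2 \sqrt{12362}$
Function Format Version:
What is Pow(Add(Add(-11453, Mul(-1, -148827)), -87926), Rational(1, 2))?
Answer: Mul(2, Pow(12362, Rational(1, 2))) ≈ 222.37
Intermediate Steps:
Pow(Add(Add(-11453, Mul(-1, -148827)), -87926), Rational(1, 2)) = Pow(Add(Add(-11453, 148827), -87926), Rational(1, 2)) = Pow(Add(137374, -87926), Rational(1, 2)) = Pow(49448, Rational(1, 2)) = Mul(2, Pow(12362, Rational(1, 2)))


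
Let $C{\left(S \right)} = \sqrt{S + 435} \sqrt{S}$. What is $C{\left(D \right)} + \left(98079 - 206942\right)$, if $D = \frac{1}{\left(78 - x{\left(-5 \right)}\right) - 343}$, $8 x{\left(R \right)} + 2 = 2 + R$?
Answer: $-108863 + \frac{2 i \sqrt{1840034}}{2115} \approx -1.0886 \cdot 10^{5} + 1.2827 i$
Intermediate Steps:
$x{\left(R \right)} = \frac{R}{8}$ ($x{\left(R \right)} = - \frac{1}{4} + \frac{2 + R}{8} = - \frac{1}{4} + \left(\frac{1}{4} + \frac{R}{8}\right) = \frac{R}{8}$)
$D = - \frac{8}{2115}$ ($D = \frac{1}{\left(78 - \frac{1}{8} \left(-5\right)\right) - 343} = \frac{1}{\left(78 - - \frac{5}{8}\right) - 343} = \frac{1}{\left(78 + \frac{5}{8}\right) - 343} = \frac{1}{\frac{629}{8} - 343} = \frac{1}{- \frac{2115}{8}} = - \frac{8}{2115} \approx -0.0037825$)
$C{\left(S \right)} = \sqrt{S} \sqrt{435 + S}$ ($C{\left(S \right)} = \sqrt{435 + S} \sqrt{S} = \sqrt{S} \sqrt{435 + S}$)
$C{\left(D \right)} + \left(98079 - 206942\right) = \sqrt{- \frac{8}{2115}} \sqrt{435 - \frac{8}{2115}} + \left(98079 - 206942\right) = \frac{2 i \sqrt{470}}{705} \sqrt{\frac{920017}{2115}} - 108863 = \frac{2 i \sqrt{470}}{705} \frac{\sqrt{216203995}}{705} - 108863 = \frac{2 i \sqrt{1840034}}{2115} - 108863 = -108863 + \frac{2 i \sqrt{1840034}}{2115}$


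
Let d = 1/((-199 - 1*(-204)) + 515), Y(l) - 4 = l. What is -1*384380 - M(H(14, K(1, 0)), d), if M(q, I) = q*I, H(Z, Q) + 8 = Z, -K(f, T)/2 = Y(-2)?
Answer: -99938803/260 ≈ -3.8438e+5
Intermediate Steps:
Y(l) = 4 + l
d = 1/520 (d = 1/((-199 + 204) + 515) = 1/(5 + 515) = 1/520 ≈ 0.0019231)
K(f, T) = -4 (K(f, T) = -2*(4 - 2) = -2*2 = -4)
H(Z, Q) = -8 + Z
M(q, I) = I*q
-1*384380 - M(H(14, K(1, 0)), d) = -1*384380 - (-8 + 14)/520 = -384380 - 6/520 = -384380 - 1*3/260 = -384380 - 3/260 = -99938803/260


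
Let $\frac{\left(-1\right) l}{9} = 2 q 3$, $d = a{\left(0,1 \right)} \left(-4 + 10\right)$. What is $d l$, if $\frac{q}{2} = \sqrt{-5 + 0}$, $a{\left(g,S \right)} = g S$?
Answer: $0$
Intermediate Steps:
$a{\left(g,S \right)} = S g$
$q = 2 i \sqrt{5}$ ($q = 2 \sqrt{-5 + 0} = 2 \sqrt{-5} = 2 i \sqrt{5} \approx 4.4721 i$)
$d = 0$ ($d = 1 \cdot 0 \left(-4 + 10\right) = 0 \cdot 6 = 0$)
$l = - 108 i \sqrt{5}$ ($l = - 9 \cdot 2 \cdot 2 i \sqrt{5} \cdot 3 = - 9 \cdot 4 i \sqrt{5} \cdot 3 = - 9 \cdot 12 i \sqrt{5} = - 108 i \sqrt{5} \approx - 241.5 i$)
$d l = 0 \left(- 108 i \sqrt{5}\right) = 0$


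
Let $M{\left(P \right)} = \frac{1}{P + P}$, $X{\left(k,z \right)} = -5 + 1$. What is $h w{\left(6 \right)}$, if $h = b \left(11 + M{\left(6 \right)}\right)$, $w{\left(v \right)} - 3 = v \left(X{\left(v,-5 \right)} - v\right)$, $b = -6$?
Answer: $\frac{7581}{2} \approx 3790.5$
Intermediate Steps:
$X{\left(k,z \right)} = -4$
$M{\left(P \right)} = \frac{1}{2 P}$
$w{\left(v \right)} = 3 + v \left(-4 - v\right)$
$h = - \frac{133}{2}$ ($h = - 6 \left(11 + \frac{1}{2 \cdot 6}\right) = - 6 \left(11 + \frac{1}{2} \cdot \frac{1}{6}\right) = - 6 \left(11 + \frac{1}{12}\right) = \left(-6\right) \frac{133}{12} = - \frac{133}{2} \approx -66.5$)
$h w{\left(6 \right)} = - \frac{133 \left(3 - 6^{2} - 24\right)}{2} = - \frac{133 \left(3 - 36 - 24\right)}{2} = \left(- \frac{133}{2}\right) \left(-57\right) = \frac{7581}{2}$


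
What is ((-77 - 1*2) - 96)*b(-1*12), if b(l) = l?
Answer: 2100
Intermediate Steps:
((-77 - 1*2) - 96)*b(-1*12) = ((-77 - 1*2) - 96)*(-1*12) = ((-77 - 2) - 96)*(-12) = (-79 - 96)*(-12) = -175*(-12) = 2100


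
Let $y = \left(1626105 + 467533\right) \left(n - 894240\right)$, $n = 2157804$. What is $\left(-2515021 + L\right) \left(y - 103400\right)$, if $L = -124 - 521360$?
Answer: $-8032908495362280160$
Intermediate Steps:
$L = -521484$ ($L = -124 - 521360 = -521484$)
$y = 2645445605832$ ($y = \left(1626105 + 467533\right) \left(2157804 - 894240\right) = 2093638 \cdot 1263564 = 2645445605832$)
$\left(-2515021 + L\right) \left(y - 103400\right) = \left(-2515021 - 521484\right) \left(2645445605832 - 103400\right) = \left(-3036505\right) 2645445502432 = -8032908495362280160$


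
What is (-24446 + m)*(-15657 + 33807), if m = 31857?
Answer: 134509650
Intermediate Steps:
(-24446 + m)*(-15657 + 33807) = (-24446 + 31857)*(-15657 + 33807) = 7411*18150 = 134509650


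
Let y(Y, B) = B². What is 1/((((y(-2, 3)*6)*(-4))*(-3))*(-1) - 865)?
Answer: -1/1513 ≈ -0.00066094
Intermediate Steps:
1/((((y(-2, 3)*6)*(-4))*(-3))*(-1) - 865) = 1/((((3²*6)*(-4))*(-3))*(-1) - 865) = 1/((((9*6)*(-4))*(-3))*(-1) - 865) = 1/(((54*(-4))*(-3))*(-1) - 865) = 1/(-216*(-3)*(-1) - 865) = 1/(648*(-1) - 865) = 1/(-648 - 865) = 1/(-1513) = -1/1513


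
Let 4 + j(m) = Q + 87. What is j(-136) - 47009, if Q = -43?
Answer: -46969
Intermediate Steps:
j(m) = 40 (j(m) = -4 + (-43 + 87) = -4 + 44 = 40)
j(-136) - 47009 = 40 - 47009 = -46969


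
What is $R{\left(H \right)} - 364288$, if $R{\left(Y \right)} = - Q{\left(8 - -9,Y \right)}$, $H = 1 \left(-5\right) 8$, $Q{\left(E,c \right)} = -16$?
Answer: $-364272$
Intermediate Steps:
$H = -40$ ($H = \left(-5\right) 8 = -40$)
$R{\left(Y \right)} = 16$ ($R{\left(Y \right)} = \left(-1\right) \left(-16\right) = 16$)
$R{\left(H \right)} - 364288 = 16 - 364288 = -364272$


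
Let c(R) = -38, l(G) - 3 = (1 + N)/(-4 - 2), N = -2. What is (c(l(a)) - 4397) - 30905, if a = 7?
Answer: -35340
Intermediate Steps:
l(G) = 19/6 (l(G) = 3 + (1 - 2)/(-4 - 2) = 3 - 1/(-6) = 3 - 1*(-1/6) = 3 + 1/6 = 19/6)
(c(l(a)) - 4397) - 30905 = (-38 - 4397) - 30905 = -4435 - 30905 = -35340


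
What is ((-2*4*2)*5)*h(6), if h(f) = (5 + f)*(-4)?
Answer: 3520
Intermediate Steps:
h(f) = -20 - 4*f
((-2*4*2)*5)*h(6) = ((-2*4*2)*5)*(-20 - 4*6) = (-8*2*5)*(-20 - 24) = -16*5*(-44) = -80*(-44) = 3520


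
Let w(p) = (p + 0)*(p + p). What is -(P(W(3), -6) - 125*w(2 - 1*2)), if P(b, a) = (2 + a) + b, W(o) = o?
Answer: 1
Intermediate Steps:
P(b, a) = 2 + a + b
w(p) = 2*p² (w(p) = p*(2*p) = 2*p²)
-(P(W(3), -6) - 125*w(2 - 1*2)) = -((2 - 6 + 3) - 250*(2 - 1*2)²) = -(-1 - 250*(2 - 2)²) = -(-1 - 250*0²) = -(-1 - 250*0) = -(-1 - 125*0) = -(-1 + 0) = -1*(-1) = 1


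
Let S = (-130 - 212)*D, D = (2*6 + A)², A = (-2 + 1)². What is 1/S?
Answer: -1/57798 ≈ -1.7302e-5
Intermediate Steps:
A = 1 (A = (-1)² = 1)
D = 169 (D = (2*6 + 1)² = (12 + 1)² = 13² = 169)
S = -57798 (S = (-130 - 212)*169 = -342*169 = -57798)
1/S = 1/(-57798) = -1/57798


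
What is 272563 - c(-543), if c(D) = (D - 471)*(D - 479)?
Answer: -763745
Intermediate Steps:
c(D) = (-479 + D)*(-471 + D) (c(D) = (-471 + D)*(-479 + D) = (-479 + D)*(-471 + D))
272563 - c(-543) = 272563 - (225609 + (-543)² - 950*(-543)) = 272563 - (225609 + 294849 + 515850) = 272563 - 1*1036308 = 272563 - 1036308 = -763745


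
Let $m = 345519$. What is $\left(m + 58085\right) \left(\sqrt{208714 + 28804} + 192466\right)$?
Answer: $77680047464 + 403604 \sqrt{237518} \approx 7.7877 \cdot 10^{10}$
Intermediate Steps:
$\left(m + 58085\right) \left(\sqrt{208714 + 28804} + 192466\right) = \left(345519 + 58085\right) \left(\sqrt{208714 + 28804} + 192466\right) = 403604 \left(\sqrt{237518} + 192466\right) = 403604 \left(192466 + \sqrt{237518}\right) = 77680047464 + 403604 \sqrt{237518}$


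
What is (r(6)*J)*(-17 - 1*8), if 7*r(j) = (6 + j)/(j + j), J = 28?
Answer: -100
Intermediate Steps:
r(j) = (6 + j)/(14*j) (r(j) = ((6 + j)/(j + j))/7 = ((6 + j)/((2*j)))/7 = ((6 + j)*(1/(2*j)))/7 = ((6 + j)/(2*j))/7 = (6 + j)/(14*j))
(r(6)*J)*(-17 - 1*8) = (((1/14)*(6 + 6)/6)*28)*(-17 - 1*8) = (((1/14)*(⅙)*12)*28)*(-17 - 8) = ((⅐)*28)*(-25) = 4*(-25) = -100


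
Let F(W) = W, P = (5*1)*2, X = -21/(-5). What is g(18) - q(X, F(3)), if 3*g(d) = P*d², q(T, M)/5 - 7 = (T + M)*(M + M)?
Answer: 829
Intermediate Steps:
X = 21/5 (X = -21*(-⅕) = 21/5 ≈ 4.2000)
P = 10 (P = 5*2 = 10)
q(T, M) = 35 + 10*M*(M + T) (q(T, M) = 35 + 5*((T + M)*(M + M)) = 35 + 5*((M + T)*(2*M)) = 35 + 5*(2*M*(M + T)) = 35 + 10*M*(M + T))
g(d) = 10*d²/3 (g(d) = (10*d²)/3 = 10*d²/3)
g(18) - q(X, F(3)) = (10/3)*18² - (35 + 10*3² + 10*3*(21/5)) = (10/3)*324 - (35 + 10*9 + 126) = 1080 - (35 + 90 + 126) = 1080 - 1*251 = 1080 - 251 = 829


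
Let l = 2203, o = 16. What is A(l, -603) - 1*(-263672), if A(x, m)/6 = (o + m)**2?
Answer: 2331086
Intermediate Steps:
A(x, m) = 6*(16 + m)**2
A(l, -603) - 1*(-263672) = 6*(16 - 603)**2 - 1*(-263672) = 6*(-587)**2 + 263672 = 6*344569 + 263672 = 2067414 + 263672 = 2331086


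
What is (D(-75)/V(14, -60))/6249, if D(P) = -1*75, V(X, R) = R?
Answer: 5/24996 ≈ 0.00020003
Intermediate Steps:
D(P) = -75
(D(-75)/V(14, -60))/6249 = -75/(-60)/6249 = -75*(-1/60)*(1/6249) = (5/4)*(1/6249) = 5/24996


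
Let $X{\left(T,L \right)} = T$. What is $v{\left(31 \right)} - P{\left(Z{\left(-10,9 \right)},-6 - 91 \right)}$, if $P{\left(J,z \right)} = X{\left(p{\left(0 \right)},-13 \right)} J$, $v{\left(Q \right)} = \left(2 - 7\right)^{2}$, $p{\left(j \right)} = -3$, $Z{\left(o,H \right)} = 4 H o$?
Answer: $-1055$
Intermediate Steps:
$Z{\left(o,H \right)} = 4 H o$
$v{\left(Q \right)} = 25$ ($v{\left(Q \right)} = \left(-5\right)^{2} = 25$)
$P{\left(J,z \right)} = - 3 J$
$v{\left(31 \right)} - P{\left(Z{\left(-10,9 \right)},-6 - 91 \right)} = 25 - - 3 \cdot 4 \cdot 9 \left(-10\right) = 25 - \left(-3\right) \left(-360\right) = 25 - 1080 = -1055$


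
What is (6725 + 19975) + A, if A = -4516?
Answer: 22184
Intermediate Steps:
(6725 + 19975) + A = (6725 + 19975) - 4516 = 26700 - 4516 = 22184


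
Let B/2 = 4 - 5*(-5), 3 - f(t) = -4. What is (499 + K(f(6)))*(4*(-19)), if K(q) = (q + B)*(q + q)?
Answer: -107084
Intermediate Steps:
f(t) = 7 (f(t) = 3 - 1*(-4) = 3 + 4 = 7)
B = 58 (B = 2*(4 - 5*(-5)) = 2*(4 + 25) = 2*29 = 58)
K(q) = 2*q*(58 + q) (K(q) = (q + 58)*(q + q) = (58 + q)*(2*q) = 2*q*(58 + q))
(499 + K(f(6)))*(4*(-19)) = (499 + 2*7*(58 + 7))*(4*(-19)) = (499 + 2*7*65)*(-76) = (499 + 910)*(-76) = 1409*(-76) = -107084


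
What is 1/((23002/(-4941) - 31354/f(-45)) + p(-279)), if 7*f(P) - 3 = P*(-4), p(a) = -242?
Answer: -4941/7144630 ≈ -0.00069157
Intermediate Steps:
f(P) = 3/7 - 4*P/7 (f(P) = 3/7 + (P*(-4))/7 = 3/7 + (-4*P)/7 = 3/7 - 4*P/7)
1/((23002/(-4941) - 31354/f(-45)) + p(-279)) = 1/((23002/(-4941) - 31354/(3/7 - 4/7*(-45))) - 242) = 1/((23002*(-1/4941) - 31354/(3/7 + 180/7)) - 242) = 1/((-23002/4941 - 31354/183/7) - 242) = 1/((-23002/4941 - 31354*7/183) - 242) = 1/((-23002/4941 - 3598/3) - 242) = 1/(-5948908/4941 - 242) = 1/(-7144630/4941) = -4941/7144630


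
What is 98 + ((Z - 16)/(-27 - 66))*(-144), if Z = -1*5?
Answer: 2030/31 ≈ 65.484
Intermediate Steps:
Z = -5
98 + ((Z - 16)/(-27 - 66))*(-144) = 98 + ((-5 - 16)/(-27 - 66))*(-144) = 98 - 21/(-93)*(-144) = 98 - 21*(-1/93)*(-144) = 98 + (7/31)*(-144) = 98 - 1008/31 = 2030/31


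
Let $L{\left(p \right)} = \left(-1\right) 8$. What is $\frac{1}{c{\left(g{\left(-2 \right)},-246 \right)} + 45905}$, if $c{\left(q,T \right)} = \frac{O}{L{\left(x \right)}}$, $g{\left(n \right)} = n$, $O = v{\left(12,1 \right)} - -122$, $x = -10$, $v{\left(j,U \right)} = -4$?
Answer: $\frac{4}{183561} \approx 2.1791 \cdot 10^{-5}$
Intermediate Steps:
$L{\left(p \right)} = -8$
$O = 118$ ($O = -4 - -122 = -4 + 122 = 118$)
$c{\left(q,T \right)} = - \frac{59}{4}$ ($c{\left(q,T \right)} = \frac{118}{-8} = 118 \left(- \frac{1}{8}\right) = - \frac{59}{4}$)
$\frac{1}{c{\left(g{\left(-2 \right)},-246 \right)} + 45905} = \frac{1}{- \frac{59}{4} + 45905} = \frac{1}{\frac{183561}{4}} = \frac{4}{183561}$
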